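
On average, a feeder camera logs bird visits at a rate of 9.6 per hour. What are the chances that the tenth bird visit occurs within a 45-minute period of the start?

Over the interval, μ = 9.6 × 0.75 = 7.2 (a 45-minute period = 0.75 hours).
The tenth arrival falls in the interval iff at least 10 events occur there: P(S_10 ≤ t) = P(N ≥ 10) = 1 − P(N ≤ 9) ≈ 0.1904.

0.1904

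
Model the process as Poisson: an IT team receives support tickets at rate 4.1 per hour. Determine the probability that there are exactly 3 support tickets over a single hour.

0.1904

With mean μ = 4.1 per hour,
P(N = 3) = e^(−μ) μ^3/3! = e^(−4.1) · 4.1^3/6 ≈ 0.1904.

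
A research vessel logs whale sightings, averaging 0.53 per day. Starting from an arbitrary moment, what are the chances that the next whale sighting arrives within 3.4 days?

0.8350

Inter-arrival times are exponential with rate λ = 0.53 per day.
P(T ≤ 3.4) = 1 − e^(−λt) = 1 − e^(−0.53 × 3.4) = 1 − e^(−1.802) ≈ 0.8350.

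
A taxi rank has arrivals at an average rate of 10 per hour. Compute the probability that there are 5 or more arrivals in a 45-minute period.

0.8679

Over the interval, μ = 10 × 0.75 = 7.5 (a 45-minute period = 0.75 hours).
P(N ≥ 5) = 1 − P(N ≤ 4) = 1 − Σ_{j=0}^{4} e^(−μ) μ^j/j! ≈ 0.8679.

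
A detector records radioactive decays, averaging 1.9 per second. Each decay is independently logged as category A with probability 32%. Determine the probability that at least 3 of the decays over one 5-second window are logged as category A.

0.5857

Thinning: the decays that are logged as category A themselves form a Poisson process with rate 0.32 × 1.9 = 0.608 per second.
Over the interval, μ = 0.608 × 5 = 3.04 (a 5-second window = 5 seconds).
P(N ≥ 3) = 1 − P(N ≤ 2) ≈ 0.5857.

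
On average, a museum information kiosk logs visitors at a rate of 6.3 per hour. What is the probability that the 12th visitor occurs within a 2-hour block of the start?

0.6050

Over the interval, μ = 6.3 × 2 = 12.6 (a 2-hour block = 2 hours).
The 12th arrival falls in the interval iff at least 12 events occur there: P(S_12 ≤ t) = P(N ≥ 12) = 1 − P(N ≤ 11) ≈ 0.6050.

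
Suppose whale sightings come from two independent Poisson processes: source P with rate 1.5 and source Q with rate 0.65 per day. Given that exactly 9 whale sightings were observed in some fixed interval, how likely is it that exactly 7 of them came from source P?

0.2647

Given the total, each event is independently from source P with probability p = λ_P/(λ_P+λ_Q) = 1.5/2.15 ≈ 0.6977.
So K ~ Binomial(9, 1.5/2.15): P(K = 7) = C(9,7) · (1.5/2.15)^7 · (0.65/2.15)^2 ≈ 0.2647.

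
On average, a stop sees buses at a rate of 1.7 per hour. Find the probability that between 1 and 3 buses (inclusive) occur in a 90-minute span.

0.6688

Over the interval, μ = 1.7 × 1.5 = 2.55 (a 90-minute span = 1.5 hours).
P(1 ≤ N ≤ 3) = Σ_{j=1}^{3} e^(−2.55) · 2.55^j/j! ≈ 0.6688.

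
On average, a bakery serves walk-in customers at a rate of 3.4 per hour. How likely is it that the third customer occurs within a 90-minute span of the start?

0.8835

Over the interval, μ = 3.4 × 1.5 = 5.1 (a 90-minute span = 1.5 hours).
The third arrival falls in the interval iff at least 3 events occur there: P(S_3 ≤ t) = P(N ≥ 3) = 1 − P(N ≤ 2) ≈ 0.8835.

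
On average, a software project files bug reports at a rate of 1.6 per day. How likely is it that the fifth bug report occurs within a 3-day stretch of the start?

Over the interval, μ = 1.6 × 3 = 4.8 (a 3-day stretch = 3 days).
The fifth arrival falls in the interval iff at least 5 events occur there: P(S_5 ≤ t) = P(N ≥ 5) = 1 − P(N ≤ 4) ≈ 0.5237.

0.5237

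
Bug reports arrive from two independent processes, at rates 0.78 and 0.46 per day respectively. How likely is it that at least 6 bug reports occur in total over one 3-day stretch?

Independent Poisson processes superpose: combined rate λ = 0.78 + 0.46 = 1.24 per day.
Over the interval, μ = 1.24 × 3 = 3.72 (a 3-day stretch = 3 days).
P(N ≥ 6) = 1 − P(N ≤ 5) ≈ 0.1728.

0.1728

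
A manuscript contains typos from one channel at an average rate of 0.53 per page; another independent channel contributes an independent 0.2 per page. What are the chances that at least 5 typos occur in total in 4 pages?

Independent Poisson processes superpose: combined rate λ = 0.53 + 0.2 = 0.73 per page.
Over the interval, μ = 0.73 × 4 = 2.92 (4 pages).
P(N ≥ 5) = 1 − P(N ≤ 4) ≈ 0.1715.

0.1715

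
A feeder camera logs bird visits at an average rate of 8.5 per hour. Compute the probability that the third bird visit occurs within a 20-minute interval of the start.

0.5385

Over the interval, μ = 8.5 × 1/3 ≈ 2.83333 (a 20-minute interval = 1/3 hours).
The third arrival falls in the interval iff at least 3 events occur there: P(S_3 ≤ t) = P(N ≥ 3) = 1 − P(N ≤ 2) ≈ 0.5385.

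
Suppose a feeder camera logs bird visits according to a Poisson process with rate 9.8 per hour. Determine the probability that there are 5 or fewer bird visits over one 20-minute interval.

Over the interval, μ = 9.8 × 1/3 ≈ 3.26667 (a 20-minute interval = 1/3 hours).
P(N ≤ 5) = Σ_{j=0}^{5} e^(−μ) μ^j/j! ≈ 0.8869.

0.8869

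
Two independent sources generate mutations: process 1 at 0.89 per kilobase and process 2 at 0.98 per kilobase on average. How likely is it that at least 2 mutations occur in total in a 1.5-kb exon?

0.7698

Independent Poisson processes superpose: combined rate λ = 0.89 + 0.98 = 1.87 per kilobase.
Over the interval, μ = 1.87 × 1.5 = 2.805 (a 1.5-kb exon = 1.5 kilobases).
P(N ≥ 2) = 1 − P(N ≤ 1) ≈ 0.7698.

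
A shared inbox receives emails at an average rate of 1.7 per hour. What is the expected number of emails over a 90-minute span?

E[N] = λt = 1.7 × 1.5 = 2.55 (a 90-minute span = 1.5 hours).

2.55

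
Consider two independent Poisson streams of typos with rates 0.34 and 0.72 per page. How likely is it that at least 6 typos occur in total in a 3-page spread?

0.1031

Independent Poisson processes superpose: combined rate λ = 0.34 + 0.72 = 1.06 per page.
Over the interval, μ = 1.06 × 3 = 3.18 (a 3-page spread = 3 pages).
P(N ≥ 6) = 1 − P(N ≤ 5) ≈ 0.1031.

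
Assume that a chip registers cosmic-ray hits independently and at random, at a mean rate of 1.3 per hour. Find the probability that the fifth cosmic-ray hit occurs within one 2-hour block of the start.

Over the interval, μ = 1.3 × 2 = 2.6 (a 2-hour block = 2 hours).
The fifth arrival falls in the interval iff at least 5 events occur there: P(S_5 ≤ t) = P(N ≥ 5) = 1 − P(N ≤ 4) ≈ 0.1226.

0.1226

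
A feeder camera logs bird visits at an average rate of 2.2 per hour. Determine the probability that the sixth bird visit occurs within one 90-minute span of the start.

Over the interval, μ = 2.2 × 1.5 = 3.3 (a 90-minute span = 1.5 hours).
The sixth arrival falls in the interval iff at least 6 events occur there: P(S_6 ≤ t) = P(N ≥ 6) = 1 − P(N ≤ 5) ≈ 0.1171.

0.1171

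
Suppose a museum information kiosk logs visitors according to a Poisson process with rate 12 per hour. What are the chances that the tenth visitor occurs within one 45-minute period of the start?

Over the interval, μ = 12 × 0.75 = 9 (a 45-minute period = 0.75 hours).
The tenth arrival falls in the interval iff at least 10 events occur there: P(S_10 ≤ t) = P(N ≥ 10) = 1 − P(N ≤ 9) ≈ 0.4126.

0.4126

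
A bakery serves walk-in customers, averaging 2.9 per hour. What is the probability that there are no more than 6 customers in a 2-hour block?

Over the interval, μ = 2.9 × 2 = 5.8 (a 2-hour block = 2 hours).
P(N ≤ 6) = Σ_{j=0}^{6} e^(−μ) μ^j/j! ≈ 0.6384.

0.6384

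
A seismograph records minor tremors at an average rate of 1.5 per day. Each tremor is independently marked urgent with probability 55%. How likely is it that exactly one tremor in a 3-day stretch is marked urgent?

0.2083

Thinning: the tremors that are marked urgent themselves form a Poisson process with rate 0.55 × 1.5 = 0.825 per day.
Over the interval, μ = 0.825 × 3 = 2.475 (a 3-day stretch = 3 days).
P(N = 1) = e^(−2.475) · 2.475^1/1! ≈ 0.2083.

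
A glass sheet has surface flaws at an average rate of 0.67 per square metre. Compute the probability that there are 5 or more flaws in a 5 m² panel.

0.2466

Over the interval, μ = 0.67 × 5 = 3.35 (a 5 m² panel = 5 square metres).
P(N ≥ 5) = 1 − P(N ≤ 4) = 1 − Σ_{j=0}^{4} e^(−μ) μ^j/j! ≈ 0.2466.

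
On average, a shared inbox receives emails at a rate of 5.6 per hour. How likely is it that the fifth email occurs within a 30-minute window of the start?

0.1523

Over the interval, μ = 5.6 × 0.5 = 2.8 (a 30-minute window = 0.5 hours).
The fifth arrival falls in the interval iff at least 5 events occur there: P(S_5 ≤ t) = P(N ≥ 5) = 1 − P(N ≤ 4) ≈ 0.1523.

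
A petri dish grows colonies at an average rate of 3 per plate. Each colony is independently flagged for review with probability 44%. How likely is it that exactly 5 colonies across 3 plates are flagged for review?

0.1547

Thinning: the colonies that are flagged for review themselves form a Poisson process with rate 0.44 × 3 = 1.32 per plate.
Over the interval, μ = 1.32 × 3 = 3.96 (3 plates).
P(N = 5) = e^(−3.96) · 3.96^5/5! ≈ 0.1547.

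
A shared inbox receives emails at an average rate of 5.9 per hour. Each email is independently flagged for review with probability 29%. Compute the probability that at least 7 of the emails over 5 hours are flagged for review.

Thinning: the emails that are flagged for review themselves form a Poisson process with rate 0.29 × 5.9 = 1.711 per hour.
Over the interval, μ = 1.711 × 5 = 8.555 (5 hours).
P(N ≥ 7) = 1 − P(N ≤ 6) ≈ 0.7496.

0.7496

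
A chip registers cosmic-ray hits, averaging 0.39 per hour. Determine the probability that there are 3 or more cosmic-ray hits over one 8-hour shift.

Over the interval, μ = 0.39 × 8 = 3.12 (an 8-hour shift = 8 hours).
P(N ≥ 3) = 1 − P(N ≤ 2) = 1 − Σ_{j=0}^{2} e^(−μ) μ^j/j! ≈ 0.6032.

0.6032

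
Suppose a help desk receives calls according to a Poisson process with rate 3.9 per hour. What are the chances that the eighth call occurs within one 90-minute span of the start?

0.2356

Over the interval, μ = 3.9 × 1.5 = 5.85 (a 90-minute span = 1.5 hours).
The eighth arrival falls in the interval iff at least 8 events occur there: P(S_8 ≤ t) = P(N ≥ 8) = 1 − P(N ≤ 7) ≈ 0.2356.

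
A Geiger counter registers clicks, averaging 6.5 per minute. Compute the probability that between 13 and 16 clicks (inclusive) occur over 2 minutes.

Over the interval, μ = 6.5 × 2 = 13 (2 minutes).
P(13 ≤ N ≤ 16) = Σ_{j=13}^{16} e^(−13) · 13^j/j! ≈ 0.3724.

0.3724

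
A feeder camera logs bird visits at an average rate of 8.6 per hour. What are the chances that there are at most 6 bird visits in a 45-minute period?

0.5344

Over the interval, μ = 8.6 × 0.75 = 6.45 (a 45-minute period = 0.75 hours).
P(N ≤ 6) = Σ_{j=0}^{6} e^(−μ) μ^j/j! ≈ 0.5344.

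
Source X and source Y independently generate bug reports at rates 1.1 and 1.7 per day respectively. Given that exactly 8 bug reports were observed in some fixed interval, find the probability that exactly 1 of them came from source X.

Given the total, each event is independently from source X with probability p = λ_X/(λ_X+λ_Y) = 1.1/2.8 ≈ 0.3929.
So K ~ Binomial(8, 1.1/2.8): P(K = 1) = C(8,1) · (1.1/2.8)^1 · (1.7/2.8)^7 ≈ 0.0956.

0.0956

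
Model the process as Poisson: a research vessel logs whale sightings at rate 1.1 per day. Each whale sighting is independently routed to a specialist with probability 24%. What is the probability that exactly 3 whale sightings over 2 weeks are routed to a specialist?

0.2089

Thinning: the whale sightings that are routed to a specialist themselves form a Poisson process with rate 0.24 × 1.1 = 0.264 per day.
Over the interval, μ = 0.264 × 14 = 3.696 (2 weeks = 14 days).
P(N = 3) = e^(−3.696) · 3.696^3/3! ≈ 0.2089.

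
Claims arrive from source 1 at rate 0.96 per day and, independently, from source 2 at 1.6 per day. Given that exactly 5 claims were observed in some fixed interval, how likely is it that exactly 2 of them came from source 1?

Given the total, each event is independently from source 1 with probability p = λ_1/(λ_1+λ_2) = 0.96/2.56 = 0.3750.
So K ~ Binomial(5, 0.96/2.56): P(K = 2) = C(5,2) · (0.96/2.56)^2 · (1.6/2.56)^3 ≈ 0.3433.

0.3433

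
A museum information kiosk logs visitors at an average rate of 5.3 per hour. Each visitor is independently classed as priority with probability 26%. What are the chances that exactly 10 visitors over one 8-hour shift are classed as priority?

0.1191

Thinning: the visitors that are classed as priority themselves form a Poisson process with rate 0.26 × 5.3 = 1.378 per hour.
Over the interval, μ = 1.378 × 8 = 11.024 (an 8-hour shift = 8 hours).
P(N = 10) = e^(−11.024) · 11.024^10/10! ≈ 0.1191.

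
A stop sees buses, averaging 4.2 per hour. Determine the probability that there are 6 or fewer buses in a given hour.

With mean μ = 4.2 per hour,
P(N ≤ 6) = Σ_{j=0}^{6} e^(−μ) μ^j/j! ≈ 0.8675.

0.8675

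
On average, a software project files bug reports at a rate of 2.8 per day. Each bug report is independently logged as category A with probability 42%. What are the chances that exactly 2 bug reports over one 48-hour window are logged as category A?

0.2633

Thinning: the bug reports that are logged as category A themselves form a Poisson process with rate 0.42 × 2.8 = 1.176 per day.
Over the interval, μ = 1.176 × 2 = 2.352 (a 48-hour window = 2 days).
P(N = 2) = e^(−2.352) · 2.352^2/2! ≈ 0.2633.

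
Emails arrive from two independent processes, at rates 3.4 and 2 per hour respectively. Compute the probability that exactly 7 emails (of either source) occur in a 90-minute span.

Independent Poisson processes superpose: combined rate λ = 3.4 + 2 = 5.4 per hour.
Over the interval, μ = 5.4 × 1.5 = 8.1 (a 90-minute span = 1.5 hours).
P(N = 7) = e^(−8.1) · 8.1^7/7! ≈ 0.1378.

0.1378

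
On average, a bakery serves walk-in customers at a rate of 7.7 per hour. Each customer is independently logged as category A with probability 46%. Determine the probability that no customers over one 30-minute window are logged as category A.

0.1702

Thinning: the customers that are logged as category A themselves form a Poisson process with rate 0.46 × 7.7 = 3.542 per hour.
Over the interval, μ = 3.542 × 0.5 = 1.771 (a 30-minute window = 0.5 hours).
P(N = 0) = e^(−1.771) · 1.771^0/0! ≈ 0.1702.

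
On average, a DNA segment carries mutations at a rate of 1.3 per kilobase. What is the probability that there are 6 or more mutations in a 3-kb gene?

Over the interval, μ = 1.3 × 3 = 3.9 (a 3-kb gene = 3 kilobases).
P(N ≥ 6) = 1 − P(N ≤ 5) = 1 − Σ_{j=0}^{5} e^(−μ) μ^j/j! ≈ 0.1994.

0.1994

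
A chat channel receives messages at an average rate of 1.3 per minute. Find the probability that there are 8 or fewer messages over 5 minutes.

0.7916

Over the interval, μ = 1.3 × 5 = 6.5 (5 minutes).
P(N ≤ 8) = Σ_{j=0}^{8} e^(−μ) μ^j/j! ≈ 0.7916.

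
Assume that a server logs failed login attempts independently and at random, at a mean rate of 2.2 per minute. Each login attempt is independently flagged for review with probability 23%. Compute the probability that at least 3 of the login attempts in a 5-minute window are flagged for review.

Thinning: the login attempts that are flagged for review themselves form a Poisson process with rate 0.23 × 2.2 = 0.506 per minute.
Over the interval, μ = 0.506 × 5 = 2.53 (a 5-minute window = 5 minutes).
P(N ≥ 3) = 1 − P(N ≤ 2) ≈ 0.4639.

0.4639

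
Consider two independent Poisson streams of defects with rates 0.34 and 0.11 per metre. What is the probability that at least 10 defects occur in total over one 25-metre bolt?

Independent Poisson processes superpose: combined rate λ = 0.34 + 0.11 = 0.45 per metre.
Over the interval, μ = 0.45 × 25 = 11.25 (a 25-metre bolt = 25 metres).
P(N ≥ 10) = 1 − P(N ≤ 9) ≈ 0.6860.

0.6860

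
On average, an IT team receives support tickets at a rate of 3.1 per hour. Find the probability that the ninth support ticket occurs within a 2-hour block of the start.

0.1741

Over the interval, μ = 3.1 × 2 = 6.2 (a 2-hour block = 2 hours).
The ninth arrival falls in the interval iff at least 9 events occur there: P(S_9 ≤ t) = P(N ≥ 9) = 1 − P(N ≤ 8) ≈ 0.1741.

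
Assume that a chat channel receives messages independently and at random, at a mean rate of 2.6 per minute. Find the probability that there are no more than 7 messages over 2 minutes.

0.8449

Over the interval, μ = 2.6 × 2 = 5.2 (2 minutes).
P(N ≤ 7) = Σ_{j=0}^{7} e^(−μ) μ^j/j! ≈ 0.8449.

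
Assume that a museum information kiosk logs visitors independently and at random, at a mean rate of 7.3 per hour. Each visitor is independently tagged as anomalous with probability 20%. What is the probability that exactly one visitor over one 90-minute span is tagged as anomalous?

0.2451

Thinning: the visitors that are tagged as anomalous themselves form a Poisson process with rate 0.2 × 7.3 = 1.46 per hour.
Over the interval, μ = 1.46 × 1.5 = 2.19 (a 90-minute span = 1.5 hours).
P(N = 1) = e^(−2.19) · 2.19^1/1! ≈ 0.2451.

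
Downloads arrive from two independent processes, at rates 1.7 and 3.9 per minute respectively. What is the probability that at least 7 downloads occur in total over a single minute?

0.3297

Independent Poisson processes superpose: combined rate λ = 1.7 + 3.9 = 5.6 per minute.
So μ = 5.6.
P(N ≥ 7) = 1 − P(N ≤ 6) ≈ 0.3297.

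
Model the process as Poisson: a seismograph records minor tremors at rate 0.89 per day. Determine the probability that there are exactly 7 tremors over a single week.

0.1423

Over the interval, μ = 0.89 × 7 = 6.23 (a week = 7 days).
P(N = 7) = e^(−μ) μ^7/7! = e^(−6.23) · 6.23^7/5040 ≈ 0.1423.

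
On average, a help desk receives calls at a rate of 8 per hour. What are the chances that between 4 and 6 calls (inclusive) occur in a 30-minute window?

Over the interval, μ = 8 × 0.5 = 4 (a 30-minute window = 0.5 hours).
P(4 ≤ N ≤ 6) = Σ_{j=4}^{6} e^(−4) · 4^j/j! ≈ 0.4559.

0.4559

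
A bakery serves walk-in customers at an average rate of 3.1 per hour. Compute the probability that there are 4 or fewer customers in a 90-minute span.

0.5039

Over the interval, μ = 3.1 × 1.5 = 4.65 (a 90-minute span = 1.5 hours).
P(N ≤ 4) = Σ_{j=0}^{4} e^(−μ) μ^j/j! ≈ 0.5039.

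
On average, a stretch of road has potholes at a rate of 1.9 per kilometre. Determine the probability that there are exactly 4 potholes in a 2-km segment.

Over the interval, μ = 1.9 × 2 = 3.8 (a 2-km segment = 2 kilometres).
P(N = 4) = e^(−μ) μ^4/4! = e^(−3.8) · 3.8^4/24 ≈ 0.1944.

0.1944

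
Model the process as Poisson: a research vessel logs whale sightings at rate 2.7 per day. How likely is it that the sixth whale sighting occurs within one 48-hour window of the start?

0.4539

Over the interval, μ = 2.7 × 2 = 5.4 (a 48-hour window = 2 days).
The sixth arrival falls in the interval iff at least 6 events occur there: P(S_6 ≤ t) = P(N ≥ 6) = 1 − P(N ≤ 5) ≈ 0.4539.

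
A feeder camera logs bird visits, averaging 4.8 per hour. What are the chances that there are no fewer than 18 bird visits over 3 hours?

Over the interval, μ = 4.8 × 3 = 14.4 (3 hours).
P(N ≥ 18) = 1 − P(N ≤ 17) = 1 − Σ_{j=0}^{17} e^(−μ) μ^j/j! ≈ 0.2025.

0.2025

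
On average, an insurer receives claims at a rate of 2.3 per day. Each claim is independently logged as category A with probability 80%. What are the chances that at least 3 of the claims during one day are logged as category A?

Thinning: the claims that are logged as category A themselves form a Poisson process with rate 0.8 × 2.3 = 1.84 per day.
So μ = 1.84.
P(N ≥ 3) = 1 − P(N ≤ 2) ≈ 0.2801.

0.2801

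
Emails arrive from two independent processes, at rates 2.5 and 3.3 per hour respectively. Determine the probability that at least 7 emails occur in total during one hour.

Independent Poisson processes superpose: combined rate λ = 2.5 + 3.3 = 5.8 per hour.
So μ = 5.8.
P(N ≥ 7) = 1 − P(N ≤ 6) ≈ 0.3616.

0.3616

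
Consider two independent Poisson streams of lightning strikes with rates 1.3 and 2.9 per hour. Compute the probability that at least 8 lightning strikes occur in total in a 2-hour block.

Independent Poisson processes superpose: combined rate λ = 1.3 + 2.9 = 4.2 per hour.
Over the interval, μ = 4.2 × 2 = 8.4 (a 2-hour block = 2 hours).
P(N ≥ 8) = 1 − P(N ≤ 7) ≈ 0.6013.

0.6013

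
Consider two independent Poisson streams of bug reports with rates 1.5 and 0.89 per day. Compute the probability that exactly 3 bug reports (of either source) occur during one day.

0.2085

Independent Poisson processes superpose: combined rate λ = 1.5 + 0.89 = 2.39 per day.
So μ = 2.39.
P(N = 3) = e^(−2.39) · 2.39^3/3! ≈ 0.2085.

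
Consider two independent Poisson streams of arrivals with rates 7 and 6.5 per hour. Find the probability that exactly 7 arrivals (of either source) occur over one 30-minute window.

0.1483

Independent Poisson processes superpose: combined rate λ = 7 + 6.5 = 13.5 per hour.
Over the interval, μ = 13.5 × 0.5 = 6.75 (a 30-minute window = 0.5 hours).
P(N = 7) = e^(−6.75) · 6.75^7/7! ≈ 0.1483.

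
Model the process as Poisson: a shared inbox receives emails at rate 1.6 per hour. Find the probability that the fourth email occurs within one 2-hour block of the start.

0.3975

Over the interval, μ = 1.6 × 2 = 3.2 (a 2-hour block = 2 hours).
The fourth arrival falls in the interval iff at least 4 events occur there: P(S_4 ≤ t) = P(N ≥ 4) = 1 − P(N ≤ 3) ≈ 0.3975.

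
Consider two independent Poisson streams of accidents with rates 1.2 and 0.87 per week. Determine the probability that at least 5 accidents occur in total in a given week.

0.0592

Independent Poisson processes superpose: combined rate λ = 1.2 + 0.87 = 2.07 per week.
So μ = 2.07.
P(N ≥ 5) = 1 − P(N ≤ 4) ≈ 0.0592.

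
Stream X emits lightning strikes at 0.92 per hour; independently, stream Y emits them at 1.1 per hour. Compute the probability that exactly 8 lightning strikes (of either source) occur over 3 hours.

0.1053

Independent Poisson processes superpose: combined rate λ = 0.92 + 1.1 = 2.02 per hour.
Over the interval, μ = 2.02 × 3 = 6.06 (3 hours).
P(N = 8) = e^(−6.06) · 6.06^8/8! ≈ 0.1053.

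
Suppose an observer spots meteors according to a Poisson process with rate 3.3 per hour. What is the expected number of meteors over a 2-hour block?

6.6

E[N] = λt = 3.3 × 2 = 6.6 (a 2-hour block = 2 hours).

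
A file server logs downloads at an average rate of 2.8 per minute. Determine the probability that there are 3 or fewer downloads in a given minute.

With mean μ = 2.8 per minute,
P(N ≤ 3) = Σ_{j=0}^{3} e^(−μ) μ^j/j! ≈ 0.6919.

0.6919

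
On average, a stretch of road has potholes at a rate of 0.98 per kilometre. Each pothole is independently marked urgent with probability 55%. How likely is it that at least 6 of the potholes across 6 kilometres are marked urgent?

0.1093

Thinning: the potholes that are marked urgent themselves form a Poisson process with rate 0.55 × 0.98 = 0.539 per kilometre.
Over the interval, μ = 0.539 × 6 = 3.234 (6 kilometres).
P(N ≥ 6) = 1 − P(N ≤ 5) ≈ 0.1093.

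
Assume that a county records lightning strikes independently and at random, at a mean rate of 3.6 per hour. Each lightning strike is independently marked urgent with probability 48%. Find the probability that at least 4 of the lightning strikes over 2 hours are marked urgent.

0.4538

Thinning: the lightning strikes that are marked urgent themselves form a Poisson process with rate 0.48 × 3.6 = 1.728 per hour.
Over the interval, μ = 1.728 × 2 = 3.456 (2 hours).
P(N ≥ 4) = 1 − P(N ≤ 3) ≈ 0.4538.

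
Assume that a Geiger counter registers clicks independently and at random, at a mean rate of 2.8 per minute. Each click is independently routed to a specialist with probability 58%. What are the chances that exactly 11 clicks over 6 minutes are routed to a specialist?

0.1105

Thinning: the clicks that are routed to a specialist themselves form a Poisson process with rate 0.58 × 2.8 = 1.624 per minute.
Over the interval, μ = 1.624 × 6 = 9.744 (6 minutes).
P(N = 11) = e^(−9.744) · 9.744^11/11! ≈ 0.1105.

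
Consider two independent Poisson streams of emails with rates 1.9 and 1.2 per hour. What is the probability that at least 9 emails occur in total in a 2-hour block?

Independent Poisson processes superpose: combined rate λ = 1.9 + 1.2 = 3.1 per hour.
Over the interval, μ = 3.1 × 2 = 6.2 (a 2-hour block = 2 hours).
P(N ≥ 9) = 1 − P(N ≤ 8) ≈ 0.1741.

0.1741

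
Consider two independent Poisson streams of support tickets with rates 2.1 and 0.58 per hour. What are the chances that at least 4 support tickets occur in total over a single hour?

Independent Poisson processes superpose: combined rate λ = 2.1 + 0.58 = 2.68 per hour.
So μ = 2.68.
P(N ≥ 4) = 1 − P(N ≤ 3) ≈ 0.2815.

0.2815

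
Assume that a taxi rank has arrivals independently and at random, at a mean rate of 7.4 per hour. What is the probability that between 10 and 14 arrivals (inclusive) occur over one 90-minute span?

0.5169

Over the interval, μ = 7.4 × 1.5 = 11.1 (a 90-minute span = 1.5 hours).
P(10 ≤ N ≤ 14) = Σ_{j=10}^{14} e^(−11.1) · 11.1^j/j! ≈ 0.5169.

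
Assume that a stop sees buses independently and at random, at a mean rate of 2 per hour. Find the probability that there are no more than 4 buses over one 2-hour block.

Over the interval, μ = 2 × 2 = 4 (a 2-hour block = 2 hours).
P(N ≤ 4) = Σ_{j=0}^{4} e^(−μ) μ^j/j! ≈ 0.6288.

0.6288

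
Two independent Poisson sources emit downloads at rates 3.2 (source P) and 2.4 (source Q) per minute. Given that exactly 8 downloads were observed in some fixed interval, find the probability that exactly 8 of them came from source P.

0.0114

Given the total, each event is independently from source P with probability p = λ_P/(λ_P+λ_Q) = 3.2/5.6 ≈ 0.5714.
So K ~ Binomial(8, 3.2/5.6): P(K = 8) = C(8,8) · (3.2/5.6)^8 · (2.4/5.6)^0 ≈ 0.0114.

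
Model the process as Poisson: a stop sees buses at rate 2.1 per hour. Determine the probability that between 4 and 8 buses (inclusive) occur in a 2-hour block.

Over the interval, μ = 2.1 × 2 = 4.2 (a 2-hour block = 2 hours).
P(4 ≤ N ≤ 8) = Σ_{j=4}^{8} e^(−4.2) · 4.2^j/j! ≈ 0.5767.

0.5767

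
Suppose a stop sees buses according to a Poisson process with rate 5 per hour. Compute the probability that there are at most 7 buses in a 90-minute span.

0.5246

Over the interval, μ = 5 × 1.5 = 7.5 (a 90-minute span = 1.5 hours).
P(N ≤ 7) = Σ_{j=0}^{7} e^(−μ) μ^j/j! ≈ 0.5246.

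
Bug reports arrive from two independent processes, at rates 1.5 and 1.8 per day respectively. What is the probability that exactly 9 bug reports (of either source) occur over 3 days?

Independent Poisson processes superpose: combined rate λ = 1.5 + 1.8 = 3.3 per day.
Over the interval, μ = 3.3 × 3 = 9.9 (3 days).
P(N = 9) = e^(−9.9) · 9.9^9/9! ≈ 0.1263.

0.1263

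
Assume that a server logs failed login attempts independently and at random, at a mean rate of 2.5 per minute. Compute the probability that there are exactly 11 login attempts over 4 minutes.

0.1137

Over the interval, μ = 2.5 × 4 = 10 (4 minutes).
P(N = 11) = e^(−μ) μ^11/11! = e^(−10) · 10^11/39916800 ≈ 0.1137.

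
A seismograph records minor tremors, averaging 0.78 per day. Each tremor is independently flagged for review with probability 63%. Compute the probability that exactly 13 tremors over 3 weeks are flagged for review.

Thinning: the tremors that are flagged for review themselves form a Poisson process with rate 0.63 × 0.78 = 0.4914 per day.
Over the interval, μ = 0.4914 × 21 = 10.3194 (3 weeks = 21 days).
P(N = 13) = e^(−10.3194) · 10.3194^13/13! ≈ 0.0797.

0.0797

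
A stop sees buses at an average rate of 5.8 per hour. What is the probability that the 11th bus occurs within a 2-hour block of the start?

0.6095

Over the interval, μ = 5.8 × 2 = 11.6 (a 2-hour block = 2 hours).
The 11th arrival falls in the interval iff at least 11 events occur there: P(S_11 ≤ t) = P(N ≥ 11) = 1 − P(N ≤ 10) ≈ 0.6095.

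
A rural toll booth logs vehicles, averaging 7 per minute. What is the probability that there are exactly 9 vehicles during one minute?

0.1014

With mean μ = 7 per minute,
P(N = 9) = e^(−μ) μ^9/9! = e^(−7) · 7^9/362880 ≈ 0.1014.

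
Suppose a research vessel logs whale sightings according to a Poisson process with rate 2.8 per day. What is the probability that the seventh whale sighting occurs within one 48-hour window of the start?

Over the interval, μ = 2.8 × 2 = 5.6 (a 48-hour window = 2 days).
The seventh arrival falls in the interval iff at least 7 events occur there: P(S_7 ≤ t) = P(N ≥ 7) = 1 − P(N ≤ 6) ≈ 0.3297.

0.3297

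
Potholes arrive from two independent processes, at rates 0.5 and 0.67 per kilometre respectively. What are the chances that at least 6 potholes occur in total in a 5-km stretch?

0.5299

Independent Poisson processes superpose: combined rate λ = 0.5 + 0.67 = 1.17 per kilometre.
Over the interval, μ = 1.17 × 5 = 5.85 (a 5-km stretch = 5 kilometres).
P(N ≥ 6) = 1 − P(N ≤ 5) ≈ 0.5299.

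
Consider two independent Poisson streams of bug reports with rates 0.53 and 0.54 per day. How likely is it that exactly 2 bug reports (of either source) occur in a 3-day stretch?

0.2079

Independent Poisson processes superpose: combined rate λ = 0.53 + 0.54 = 1.07 per day.
Over the interval, μ = 1.07 × 3 = 3.21 (a 3-day stretch = 3 days).
P(N = 2) = e^(−3.21) · 3.21^2/2! ≈ 0.2079.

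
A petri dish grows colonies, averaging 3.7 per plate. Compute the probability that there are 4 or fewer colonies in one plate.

0.6872

With mean μ = 3.7 per plate,
P(N ≤ 4) = Σ_{j=0}^{4} e^(−μ) μ^j/j! ≈ 0.6872.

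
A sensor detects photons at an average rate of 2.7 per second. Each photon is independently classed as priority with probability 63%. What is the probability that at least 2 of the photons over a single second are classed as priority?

Thinning: the photons that are classed as priority themselves form a Poisson process with rate 0.63 × 2.7 = 1.701 per second.
So μ = 1.701.
P(N ≥ 2) = 1 − P(N ≤ 1) ≈ 0.5071.

0.5071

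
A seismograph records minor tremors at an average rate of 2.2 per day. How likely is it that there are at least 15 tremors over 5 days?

0.1460

Over the interval, μ = 2.2 × 5 = 11 (5 days).
P(N ≥ 15) = 1 − P(N ≤ 14) = 1 − Σ_{j=0}^{14} e^(−μ) μ^j/j! ≈ 0.1460.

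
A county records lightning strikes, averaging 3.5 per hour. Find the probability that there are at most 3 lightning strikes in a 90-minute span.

Over the interval, μ = 3.5 × 1.5 = 5.25 (a 90-minute span = 1.5 hours).
P(N ≤ 3) = Σ_{j=0}^{3} e^(−μ) μ^j/j! ≈ 0.2317.

0.2317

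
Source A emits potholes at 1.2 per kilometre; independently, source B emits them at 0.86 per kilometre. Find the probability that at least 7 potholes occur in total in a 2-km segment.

0.1235

Independent Poisson processes superpose: combined rate λ = 1.2 + 0.86 = 2.06 per kilometre.
Over the interval, μ = 2.06 × 2 = 4.12 (a 2-km segment = 2 kilometres).
P(N ≥ 7) = 1 − P(N ≤ 6) ≈ 0.1235.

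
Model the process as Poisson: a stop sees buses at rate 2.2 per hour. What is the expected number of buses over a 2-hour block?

E[N] = λt = 2.2 × 2 = 4.4 (a 2-hour block = 2 hours).

4.4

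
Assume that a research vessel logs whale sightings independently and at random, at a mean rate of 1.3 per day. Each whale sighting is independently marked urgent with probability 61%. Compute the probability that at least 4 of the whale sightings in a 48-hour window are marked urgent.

Thinning: the whale sightings that are marked urgent themselves form a Poisson process with rate 0.61 × 1.3 = 0.793 per day.
Over the interval, μ = 0.793 × 2 = 1.586 (a 48-hour window = 2 days).
P(N ≥ 4) = 1 − P(N ≤ 3) ≈ 0.0769.

0.0769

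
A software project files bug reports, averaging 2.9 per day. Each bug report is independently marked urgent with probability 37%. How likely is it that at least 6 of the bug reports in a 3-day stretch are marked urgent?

Thinning: the bug reports that are marked urgent themselves form a Poisson process with rate 0.37 × 2.9 = 1.073 per day.
Over the interval, μ = 1.073 × 3 = 3.219 (a 3-day stretch = 3 days).
P(N ≥ 6) = 1 − P(N ≤ 5) ≈ 0.1076.

0.1076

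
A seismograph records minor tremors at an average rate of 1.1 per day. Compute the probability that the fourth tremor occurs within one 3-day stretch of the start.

0.4197

Over the interval, μ = 1.1 × 3 = 3.3 (a 3-day stretch = 3 days).
The fourth arrival falls in the interval iff at least 4 events occur there: P(S_4 ≤ t) = P(N ≥ 4) = 1 − P(N ≤ 3) ≈ 0.4197.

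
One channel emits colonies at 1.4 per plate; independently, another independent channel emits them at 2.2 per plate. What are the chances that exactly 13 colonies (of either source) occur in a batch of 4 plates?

Independent Poisson processes superpose: combined rate λ = 1.4 + 2.2 = 3.6 per plate.
Over the interval, μ = 3.6 × 4 = 14.4 (a batch of 4 plates = 4 plates).
P(N = 13) = e^(−14.4) · 14.4^13/13! ≈ 0.1025.

0.1025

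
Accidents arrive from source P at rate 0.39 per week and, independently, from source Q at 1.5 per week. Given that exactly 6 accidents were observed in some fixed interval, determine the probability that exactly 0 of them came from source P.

0.2499

Given the total, each event is independently from source P with probability p = λ_P/(λ_P+λ_Q) = 0.39/1.89 ≈ 0.2063.
So K ~ Binomial(6, 0.39/1.89): P(K = 0) = C(6,0) · (0.39/1.89)^0 · (1.5/1.89)^6 ≈ 0.2499.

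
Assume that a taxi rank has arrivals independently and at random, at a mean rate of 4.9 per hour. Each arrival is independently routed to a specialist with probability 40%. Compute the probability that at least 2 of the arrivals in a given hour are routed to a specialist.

0.5831

Thinning: the arrivals that are routed to a specialist themselves form a Poisson process with rate 0.4 × 4.9 = 1.96 per hour.
So μ = 1.96.
P(N ≥ 2) = 1 − P(N ≤ 1) ≈ 0.5831.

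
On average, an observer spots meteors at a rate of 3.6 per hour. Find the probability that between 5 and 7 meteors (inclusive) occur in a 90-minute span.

0.4483

Over the interval, μ = 3.6 × 1.5 = 5.4 (a 90-minute span = 1.5 hours).
P(5 ≤ N ≤ 7) = Σ_{j=5}^{7} e^(−5.4) · 5.4^j/j! ≈ 0.4483.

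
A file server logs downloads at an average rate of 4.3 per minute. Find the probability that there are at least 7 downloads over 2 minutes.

Over the interval, μ = 4.3 × 2 = 8.6 (2 minutes).
P(N ≥ 7) = 1 − P(N ≤ 6) = 1 − Σ_{j=0}^{6} e^(−μ) μ^j/j! ≈ 0.7543.

0.7543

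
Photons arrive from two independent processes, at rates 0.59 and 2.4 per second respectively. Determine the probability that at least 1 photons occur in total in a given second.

0.9497

Independent Poisson processes superpose: combined rate λ = 0.59 + 2.4 = 2.99 per second.
So μ = 2.99.
P(N ≥ 1) = 1 − P(N ≤ 0) ≈ 0.9497.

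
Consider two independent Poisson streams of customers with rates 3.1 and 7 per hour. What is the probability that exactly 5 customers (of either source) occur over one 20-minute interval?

Independent Poisson processes superpose: combined rate λ = 3.1 + 7 = 10.1 per hour.
Over the interval, μ = 10.1 × 1/3 ≈ 3.36667 (a 20-minute interval = 1/3 hours).
P(N = 5) = e^(−3.36667) · 3.36667^5/5! ≈ 0.1244.

0.1244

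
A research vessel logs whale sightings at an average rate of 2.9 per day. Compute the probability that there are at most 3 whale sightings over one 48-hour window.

Over the interval, μ = 2.9 × 2 = 5.8 (a 48-hour window = 2 days).
P(N ≤ 3) = Σ_{j=0}^{3} e^(−μ) μ^j/j! ≈ 0.1700.

0.1700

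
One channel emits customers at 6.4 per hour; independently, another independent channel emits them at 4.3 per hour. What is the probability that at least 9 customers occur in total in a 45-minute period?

0.4109

Independent Poisson processes superpose: combined rate λ = 6.4 + 4.3 = 10.7 per hour.
Over the interval, μ = 10.7 × 0.75 = 8.025 (a 45-minute period = 0.75 hours).
P(N ≥ 9) = 1 − P(N ≤ 8) ≈ 0.4109.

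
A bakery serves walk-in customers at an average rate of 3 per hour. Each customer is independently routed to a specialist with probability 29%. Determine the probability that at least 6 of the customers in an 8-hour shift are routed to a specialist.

0.6942

Thinning: the customers that are routed to a specialist themselves form a Poisson process with rate 0.29 × 3 = 0.87 per hour.
Over the interval, μ = 0.87 × 8 = 6.96 (an 8-hour shift = 8 hours).
P(N ≥ 6) = 1 − P(N ≤ 5) ≈ 0.6942.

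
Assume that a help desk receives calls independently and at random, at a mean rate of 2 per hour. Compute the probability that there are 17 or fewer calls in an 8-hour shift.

0.6593

Over the interval, μ = 2 × 8 = 16 (an 8-hour shift = 8 hours).
P(N ≤ 17) = Σ_{j=0}^{17} e^(−μ) μ^j/j! ≈ 0.6593.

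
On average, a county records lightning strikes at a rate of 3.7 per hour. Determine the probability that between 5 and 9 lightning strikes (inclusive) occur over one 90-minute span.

0.5938

Over the interval, μ = 3.7 × 1.5 = 5.55 (a 90-minute span = 1.5 hours).
P(5 ≤ N ≤ 9) = Σ_{j=5}^{9} e^(−5.55) · 5.55^j/j! ≈ 0.5938.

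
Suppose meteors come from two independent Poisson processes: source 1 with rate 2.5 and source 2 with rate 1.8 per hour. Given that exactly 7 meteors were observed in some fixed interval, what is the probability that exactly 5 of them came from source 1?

Given the total, each event is independently from source 1 with probability p = λ_1/(λ_1+λ_2) = 2.5/4.3 ≈ 0.5814.
So K ~ Binomial(7, 2.5/4.3): P(K = 5) = C(7,5) · (2.5/4.3)^5 · (1.8/4.3)^2 ≈ 0.2444.

0.2444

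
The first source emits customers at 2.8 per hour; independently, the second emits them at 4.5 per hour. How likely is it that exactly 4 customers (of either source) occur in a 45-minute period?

0.1569

Independent Poisson processes superpose: combined rate λ = 2.8 + 4.5 = 7.3 per hour.
Over the interval, μ = 7.3 × 0.75 = 5.475 (a 45-minute period = 0.75 hours).
P(N = 4) = e^(−5.475) · 5.475^4/4! ≈ 0.1569.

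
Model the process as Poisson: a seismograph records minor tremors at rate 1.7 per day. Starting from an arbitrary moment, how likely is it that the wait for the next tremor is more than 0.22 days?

0.6880

The wait for the next event is exponential with rate λ = 1.7 per day.
P(T > 0.22) = e^(−λt) = e^(−1.7 × 0.22) = e^(−0.374) ≈ 0.6880.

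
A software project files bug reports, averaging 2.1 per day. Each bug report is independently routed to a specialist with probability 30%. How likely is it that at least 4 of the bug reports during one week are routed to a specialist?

Thinning: the bug reports that are routed to a specialist themselves form a Poisson process with rate 0.3 × 2.1 = 0.63 per day.
Over the interval, μ = 0.63 × 7 = 4.41 (a week = 7 days).
P(N ≥ 4) = 1 − P(N ≤ 3) ≈ 0.6423.

0.6423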